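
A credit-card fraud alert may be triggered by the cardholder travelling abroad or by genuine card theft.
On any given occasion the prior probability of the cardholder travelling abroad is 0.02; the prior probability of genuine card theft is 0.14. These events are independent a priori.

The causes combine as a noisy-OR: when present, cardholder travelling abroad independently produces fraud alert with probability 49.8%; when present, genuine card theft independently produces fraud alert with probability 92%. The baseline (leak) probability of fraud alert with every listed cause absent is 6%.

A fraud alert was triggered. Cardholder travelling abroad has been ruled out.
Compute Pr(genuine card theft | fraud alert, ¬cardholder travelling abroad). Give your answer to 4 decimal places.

Under noisy-OR, P(fraud alert | causes) = 1 − (1−0.06)·∏(1−qᵢ) over the active causes.
For the numerator, keep only genuine card theft=true terms: 0.9248·0.14 = 0.129472
Normalizer over all consistent configurations: 0.06·0.86 + 0.9248·0.14 = 0.181072
Posterior = 0.129472 / 0.181072 ≈ 0.7150

Pr(genuine card theft | fraud alert, ¬cardholder travelling abroad) ≈ 0.7150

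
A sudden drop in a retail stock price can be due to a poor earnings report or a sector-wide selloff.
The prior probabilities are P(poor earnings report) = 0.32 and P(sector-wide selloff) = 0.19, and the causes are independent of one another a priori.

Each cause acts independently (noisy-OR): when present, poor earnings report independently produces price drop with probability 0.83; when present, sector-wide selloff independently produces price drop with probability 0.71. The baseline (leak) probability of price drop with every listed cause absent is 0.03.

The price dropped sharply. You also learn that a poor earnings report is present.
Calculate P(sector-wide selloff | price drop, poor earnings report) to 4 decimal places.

Under noisy-OR, P(price drop | causes) = 1 − (1−0.03)·∏(1−qᵢ) over the active causes.
Sum P(price drop|·) weighted by the priors over both values of sector-wide selloff:
  P(price drop | poor earnings report) = 0.8351·0.81 + 0.952179·0.19
        = 0.676431 + 0.180914 = 0.857345
Keeping only the sector-wide selloff-present terms gives 0.180914, so
  P(sector-wide selloff | price drop, poor earnings report) = 0.180914 / 0.857345 ≈ 0.2110

P(sector-wide selloff | price drop, poor earnings report) ≈ 0.2110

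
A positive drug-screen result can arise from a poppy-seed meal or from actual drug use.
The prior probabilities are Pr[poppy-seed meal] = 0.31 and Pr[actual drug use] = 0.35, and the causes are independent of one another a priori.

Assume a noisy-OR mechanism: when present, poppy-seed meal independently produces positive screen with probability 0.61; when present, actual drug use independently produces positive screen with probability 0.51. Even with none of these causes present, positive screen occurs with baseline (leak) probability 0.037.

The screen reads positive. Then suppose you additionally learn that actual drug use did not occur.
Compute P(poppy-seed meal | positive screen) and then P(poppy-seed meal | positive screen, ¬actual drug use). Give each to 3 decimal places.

P(poppy-seed meal | positive screen) ≈ 0.598; P(poppy-seed meal | positive screen, ¬actual drug use) ≈ 0.883

Under noisy-OR, P(positive screen | causes) = 1 − (1−0.037)·∏(1−qᵢ) over the active causes.
By total probability over the 4 (poppy-seed meal, actual drug use) configurations:
  P(positive screen) = 0.037*0.69*0.65 + 0.52813*0.69*0.35 + 0.62443*0.31*0.65 + 0.815971*0.31*0.35
        = 0.016594 + 0.127543 + 0.125823 + 0.088533 = 0.358493
Keeping only the poppy-seed meal-present terms gives 0.214356, so
  P(poppy-seed meal | positive screen) = 0.214356 / 0.358493 ≈ 0.598

Now condition on the additional information:
Weight on poppy-seed meal=true, given the evidence: 0.62443×0.31 = 0.193573
Denominator P(positive screen | ¬actual drug use): 0.037×0.69 + 0.62443×0.31 = 0.219103
P(poppy-seed meal | positive screen, ¬actual drug use) = 0.193573/0.219103 ≈ 0.883
With actual drug use excluded, poppy-seed meal must carry more of the explanatory weight for the positive screen.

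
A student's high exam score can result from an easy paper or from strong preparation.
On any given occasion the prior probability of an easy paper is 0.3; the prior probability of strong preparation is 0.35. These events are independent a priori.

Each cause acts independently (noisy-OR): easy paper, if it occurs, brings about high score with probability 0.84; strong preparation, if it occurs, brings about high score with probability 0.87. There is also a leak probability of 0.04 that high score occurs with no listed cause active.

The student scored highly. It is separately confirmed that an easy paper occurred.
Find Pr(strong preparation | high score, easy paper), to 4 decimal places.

Under noisy-OR, P(high score | causes) = 1 − (1−0.04)·∏(1−qᵢ) over the active causes.
Weight on strong preparation=true, given the evidence: 0.980032·0.35 = 0.343011
The normalizing constant is 0.8464·0.65 + 0.980032·0.35 = 0.893171
P(strong preparation | high score, easy paper) = 0.343011/0.893171 ≈ 0.3840

Pr(strong preparation | high score, easy paper) ≈ 0.3840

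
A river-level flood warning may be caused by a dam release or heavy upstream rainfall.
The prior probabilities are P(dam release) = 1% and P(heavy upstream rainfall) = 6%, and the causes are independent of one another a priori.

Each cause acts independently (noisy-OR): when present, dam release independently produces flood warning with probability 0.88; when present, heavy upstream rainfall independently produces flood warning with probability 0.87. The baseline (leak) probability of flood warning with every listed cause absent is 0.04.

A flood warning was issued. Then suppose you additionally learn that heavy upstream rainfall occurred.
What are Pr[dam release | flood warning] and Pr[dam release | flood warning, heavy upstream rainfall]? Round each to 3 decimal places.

Under noisy-OR, P(flood warning | causes) = 1 − (1−0.04)·∏(1−qᵢ) over the active causes.
By total probability over the 4 (dam release, heavy upstream rainfall) configurations:
  P(flood warning) = 0.04*0.99*0.94 + 0.8752*0.99*0.06 + 0.8848*0.01*0.94 + 0.985024*0.01*0.06
        = 0.037224 + 0.051987 + 0.008317 + 0.000591 = 0.098119
The terms with dam release present sum to 0.008908, so
  P(dam release | flood warning) = 0.008908 / 0.098119 ≈ 0.091

Now condition on the additional information:
Enumerate both values of dam release and weight by the priors:
  P(flood warning | heavy upstream rainfall) = 0.8752×0.99 + 0.985024×0.01
        = 0.866448 + 0.009850 = 0.876298
Keeping only the dam release-present terms gives 0.009850, so
  P(dam release | flood warning, heavy upstream rainfall) = 0.009850 / 0.876298 ≈ 0.011
The drop from 0.091 to 0.011 is the explaining-away (discounting) effect.

Pr[dam release | flood warning] ≈ 0.091; Pr[dam release | flood warning, heavy upstream rainfall] ≈ 0.011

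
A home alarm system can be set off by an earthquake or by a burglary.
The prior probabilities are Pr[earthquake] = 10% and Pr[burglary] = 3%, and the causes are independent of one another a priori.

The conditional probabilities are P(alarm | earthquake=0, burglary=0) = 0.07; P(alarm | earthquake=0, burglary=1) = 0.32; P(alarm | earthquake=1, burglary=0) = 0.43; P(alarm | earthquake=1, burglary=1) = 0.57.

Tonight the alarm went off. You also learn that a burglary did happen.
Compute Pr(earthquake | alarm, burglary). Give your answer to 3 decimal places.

Pr(earthquake | alarm, burglary) ≈ 0.165

Sum P(alarm|·) weighted by the priors over both values of earthquake:
  P(alarm | burglary) = 0.32*0.9 + 0.57*0.1
        = 0.288000 + 0.057000 = 0.345000
Configurations with earthquake contribute 0.057000, so
  P(earthquake | alarm, burglary) = 0.057000 / 0.345000 ≈ 0.165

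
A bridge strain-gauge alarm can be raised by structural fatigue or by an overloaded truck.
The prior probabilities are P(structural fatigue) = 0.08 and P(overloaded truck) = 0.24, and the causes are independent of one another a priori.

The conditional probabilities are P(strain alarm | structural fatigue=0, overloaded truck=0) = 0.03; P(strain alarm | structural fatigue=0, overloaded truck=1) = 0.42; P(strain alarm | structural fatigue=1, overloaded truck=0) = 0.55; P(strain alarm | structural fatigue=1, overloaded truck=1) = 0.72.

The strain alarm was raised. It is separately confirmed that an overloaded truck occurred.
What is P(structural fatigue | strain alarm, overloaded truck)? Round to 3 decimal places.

P(structural fatigue | strain alarm, overloaded truck) ≈ 0.130

P(strain alarm | overloaded truck) = 0.42*0.92 + 0.72*0.08 = 0.386400 + 0.057600 = 0.444000
Of this, 0.057600 comes from 0.72*0.08 (the structural fatigue=true cases).
Hence the posterior is 0.057600/0.444000 ≈ 0.130.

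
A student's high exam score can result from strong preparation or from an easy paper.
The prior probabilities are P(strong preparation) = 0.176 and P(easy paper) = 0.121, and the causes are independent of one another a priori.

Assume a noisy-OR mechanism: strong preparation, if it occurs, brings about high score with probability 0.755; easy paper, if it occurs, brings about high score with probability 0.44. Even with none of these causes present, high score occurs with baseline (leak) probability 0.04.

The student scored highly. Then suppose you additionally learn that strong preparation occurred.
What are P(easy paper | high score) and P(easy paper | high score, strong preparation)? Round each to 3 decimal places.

P(easy paper | high score) ≈ 0.305; P(easy paper | high score, strong preparation) ≈ 0.135

Under noisy-OR, P(high score | causes) = 1 − (1−0.04)·∏(1−qᵢ) over the active causes.
Numerator (weight on configurations with easy paper): 0.046103 + 0.018491 = 0.064594
Denominator P(high score): 0.04·0.824·0.879 + 0.4624·0.824·0.121 + 0.7648·0.176·0.879 + 0.868288·0.176·0.121 = 0.211884
Posterior = 0.064594 / 0.211884 ≈ 0.305

Now also conditioning on strong preparation=true:
Sum P(high score|·) weighted by the priors over both values of easy paper:
  P(high score | strong preparation) = 0.7648·0.879 + 0.868288·0.121
        = 0.672259 + 0.105063 = 0.777322
The terms with easy paper present sum to 0.105063, so
  P(easy paper | high score, strong preparation) = 0.105063 / 0.777322 ≈ 0.135
— strong preparation explains away the evidence for easy paper.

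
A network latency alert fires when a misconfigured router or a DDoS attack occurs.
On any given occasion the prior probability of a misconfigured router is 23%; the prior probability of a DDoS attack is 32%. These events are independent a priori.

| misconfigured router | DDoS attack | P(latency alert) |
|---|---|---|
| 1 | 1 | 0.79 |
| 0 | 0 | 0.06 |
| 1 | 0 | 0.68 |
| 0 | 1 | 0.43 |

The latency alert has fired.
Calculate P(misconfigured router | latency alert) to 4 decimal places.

P(misconfigured router | latency alert) ≈ 0.5449

For the numerator, keep only misconfigured router=true terms: 0.106352 + 0.058144 = 0.164496
The normalizing constant is 0.06·0.77·0.68 + 0.43·0.77·0.32 + 0.68·0.23·0.68 + 0.79·0.23·0.32 = 0.301864
Posterior = 0.164496 / 0.301864 ≈ 0.5449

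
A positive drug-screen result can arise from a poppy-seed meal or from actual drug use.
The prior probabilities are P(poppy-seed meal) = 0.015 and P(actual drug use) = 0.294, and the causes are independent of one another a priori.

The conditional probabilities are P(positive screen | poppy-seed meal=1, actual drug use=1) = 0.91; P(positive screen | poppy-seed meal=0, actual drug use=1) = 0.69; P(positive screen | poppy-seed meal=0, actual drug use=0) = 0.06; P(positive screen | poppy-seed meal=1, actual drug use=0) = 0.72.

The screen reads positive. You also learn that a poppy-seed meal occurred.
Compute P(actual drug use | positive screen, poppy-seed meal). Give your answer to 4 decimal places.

P(actual drug use | positive screen, poppy-seed meal) ≈ 0.3448

For the numerator, keep only actual drug use=true terms: 0.91*0.294 = 0.267540
Denominator P(positive screen | poppy-seed meal): 0.72*0.706 + 0.91*0.294 = 0.775860
Posterior = 0.267540 / 0.775860 ≈ 0.3448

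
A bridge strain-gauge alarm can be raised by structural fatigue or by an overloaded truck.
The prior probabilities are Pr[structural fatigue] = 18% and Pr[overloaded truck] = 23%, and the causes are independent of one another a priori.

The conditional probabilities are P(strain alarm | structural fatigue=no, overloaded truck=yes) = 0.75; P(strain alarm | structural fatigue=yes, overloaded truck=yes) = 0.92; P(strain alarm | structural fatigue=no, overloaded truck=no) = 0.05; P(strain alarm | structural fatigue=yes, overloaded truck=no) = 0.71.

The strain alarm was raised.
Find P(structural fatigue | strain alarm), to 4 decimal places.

P(structural fatigue | strain alarm) ≈ 0.4410

P(strain alarm) = 0.05·0.82·0.77 + 0.75·0.82·0.23 + 0.71·0.18·0.77 + 0.92·0.18·0.23 = 0.031570 + 0.141450 + 0.098406 + 0.038088 = 0.309514
Restricting to configurations with structural fatigue present: 0.098406 + 0.038088 = 0.136494.
So P(structural fatigue | strain alarm) = 0.136494/0.309514 ≈ 0.4410.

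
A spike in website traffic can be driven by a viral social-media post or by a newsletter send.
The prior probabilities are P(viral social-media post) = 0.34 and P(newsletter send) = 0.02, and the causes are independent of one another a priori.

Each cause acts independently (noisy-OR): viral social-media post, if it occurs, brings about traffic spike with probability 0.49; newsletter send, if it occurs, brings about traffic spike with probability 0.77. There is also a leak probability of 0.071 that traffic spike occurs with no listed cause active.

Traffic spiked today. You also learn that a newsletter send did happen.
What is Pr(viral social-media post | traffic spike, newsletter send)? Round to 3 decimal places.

Pr(viral social-media post | traffic spike, newsletter send) ≈ 0.369

Under noisy-OR, P(traffic spike | causes) = 1 − (1−0.071)·∏(1−qᵢ) over the active causes.
Sum P(traffic spike|·) weighted by the priors over both values of viral social-media post:
  P(traffic spike | newsletter send) = 0.78633×0.66 + 0.891028×0.34
        = 0.518978 + 0.302950 = 0.821928
Keeping only the viral social-media post-present terms gives 0.302950, so
  P(viral social-media post | traffic spike, newsletter send) = 0.302950 / 0.821928 ≈ 0.369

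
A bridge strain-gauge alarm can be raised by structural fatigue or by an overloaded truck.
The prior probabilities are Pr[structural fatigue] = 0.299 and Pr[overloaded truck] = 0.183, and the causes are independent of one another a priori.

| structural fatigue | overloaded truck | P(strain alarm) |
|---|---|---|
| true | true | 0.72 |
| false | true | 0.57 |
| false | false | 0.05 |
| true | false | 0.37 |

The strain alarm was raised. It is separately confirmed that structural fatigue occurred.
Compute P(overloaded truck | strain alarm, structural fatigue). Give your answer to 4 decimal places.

P(overloaded truck | strain alarm, structural fatigue) ≈ 0.3036

P(strain alarm | structural fatigue) = 0.37*0.817 + 0.72*0.183 = 0.302290 + 0.131760 = 0.434050
The overloaded truck-present share is 0.72*0.183 = 0.131760.
So P(overloaded truck | strain alarm, structural fatigue) = 0.131760/0.434050 ≈ 0.3036.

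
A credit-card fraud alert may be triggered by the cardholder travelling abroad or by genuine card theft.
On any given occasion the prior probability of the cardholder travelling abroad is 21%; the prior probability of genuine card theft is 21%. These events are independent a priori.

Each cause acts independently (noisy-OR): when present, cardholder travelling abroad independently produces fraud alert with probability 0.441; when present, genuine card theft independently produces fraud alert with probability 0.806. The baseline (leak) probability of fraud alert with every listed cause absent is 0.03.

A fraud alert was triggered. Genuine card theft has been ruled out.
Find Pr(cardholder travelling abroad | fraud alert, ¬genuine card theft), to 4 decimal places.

Under noisy-OR, P(fraud alert | causes) = 1 − (1−0.03)·∏(1−qᵢ) over the active causes.
P(fraud alert | ¬genuine card theft) = 0.03·0.79 + 0.45777·0.21 = 0.023700 + 0.096132 = 0.119832
The cardholder travelling abroad-present share is 0.45777·0.21 = 0.096132.
Hence the posterior is 0.096132/0.119832 ≈ 0.8022.

Pr(cardholder travelling abroad | fraud alert, ¬genuine card theft) ≈ 0.8022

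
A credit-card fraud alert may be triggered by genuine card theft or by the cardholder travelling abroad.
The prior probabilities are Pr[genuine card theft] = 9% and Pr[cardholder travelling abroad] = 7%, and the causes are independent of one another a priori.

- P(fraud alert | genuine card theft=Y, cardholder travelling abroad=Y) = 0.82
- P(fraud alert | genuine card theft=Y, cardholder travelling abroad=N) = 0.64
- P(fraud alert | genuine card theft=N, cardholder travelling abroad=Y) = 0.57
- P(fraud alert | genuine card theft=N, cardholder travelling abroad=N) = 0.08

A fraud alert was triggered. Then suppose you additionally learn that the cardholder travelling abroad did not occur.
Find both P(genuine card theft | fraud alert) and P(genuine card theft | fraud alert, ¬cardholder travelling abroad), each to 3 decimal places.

P(genuine card theft | fraud alert) ≈ 0.361; P(genuine card theft | fraud alert, ¬cardholder travelling abroad) ≈ 0.442

Enumerate the 4 (genuine card theft, cardholder travelling abroad) configurations and weight by the priors:
  P(fraud alert) = 0.08·0.91·0.93 + 0.57·0.91·0.07 + 0.64·0.09·0.93 + 0.82·0.09·0.07
        = 0.067704 + 0.036309 + 0.053568 + 0.005166 = 0.162747
Keeping only the genuine card theft-present terms gives 0.058734, so
  P(genuine card theft | fraud alert) = 0.058734 / 0.162747 ≈ 0.361

Now also conditioning on cardholder travelling abroad≠true:
P(fraud alert | ¬cardholder travelling abroad) = 0.08×0.91 + 0.64×0.09 = 0.072800 + 0.057600 = 0.130400
The genuine card theft-present share is 0.64×0.09 = 0.057600.
So P(genuine card theft | fraud alert, ¬cardholder travelling abroad) = 0.057600/0.130400 ≈ 0.442.
With cardholder travelling abroad excluded, genuine card theft must carry more of the explanatory weight for the fraud alert.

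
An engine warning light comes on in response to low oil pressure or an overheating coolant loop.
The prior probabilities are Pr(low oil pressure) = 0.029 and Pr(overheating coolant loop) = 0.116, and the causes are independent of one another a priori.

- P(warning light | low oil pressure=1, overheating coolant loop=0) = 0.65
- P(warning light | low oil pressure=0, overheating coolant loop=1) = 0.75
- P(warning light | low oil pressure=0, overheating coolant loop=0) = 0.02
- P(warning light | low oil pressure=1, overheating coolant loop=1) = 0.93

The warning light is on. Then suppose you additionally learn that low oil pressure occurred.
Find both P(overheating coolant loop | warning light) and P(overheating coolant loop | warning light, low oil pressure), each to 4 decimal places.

Enumerate the 4 (low oil pressure, overheating coolant loop) configurations and weight by the priors:
  P(warning light) = 0.02·0.971·0.884 + 0.75·0.971·0.116 + 0.65·0.029·0.884 + 0.93·0.029·0.116
        = 0.017167 + 0.084477 + 0.016663 + 0.003129 = 0.121436
The terms with overheating coolant loop present sum to 0.087606, so
  P(overheating coolant loop | warning light) = 0.087606 / 0.121436 ≈ 0.7214

Now condition on the additional information:
Numerator (weight on configurations with overheating coolant loop): 0.93·0.116 = 0.107880
Normalizer over all consistent configurations: 0.65·0.884 + 0.93·0.116 = 0.682480
P(overheating coolant loop | warning light, low oil pressure) = 0.107880/0.682480 ≈ 0.1581

P(overheating coolant loop | warning light) ≈ 0.7214; P(overheating coolant loop | warning light, low oil pressure) ≈ 0.1581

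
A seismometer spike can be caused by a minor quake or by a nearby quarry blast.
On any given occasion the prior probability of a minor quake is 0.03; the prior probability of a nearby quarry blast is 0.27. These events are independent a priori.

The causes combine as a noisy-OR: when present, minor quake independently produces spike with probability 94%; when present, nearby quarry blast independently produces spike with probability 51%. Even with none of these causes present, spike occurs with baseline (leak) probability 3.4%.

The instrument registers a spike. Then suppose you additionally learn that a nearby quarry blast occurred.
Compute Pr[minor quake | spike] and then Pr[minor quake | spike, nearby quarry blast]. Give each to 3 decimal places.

Under noisy-OR, P(spike | causes) = 1 − (1−0.034)·∏(1−qᵢ) over the active causes.
Enumerate the 4 (minor quake, nearby quarry blast) configurations and weight by the priors:
  P(spike) = 0.034×0.97×0.73 + 0.52666×0.97×0.27 + 0.94204×0.03×0.73 + 0.9716×0.03×0.27
        = 0.024075 + 0.137932 + 0.020631 + 0.007870 = 0.190508
Configurations with minor quake contribute 0.028501, so
  P(minor quake | spike) = 0.028501 / 0.190508 ≈ 0.150

Now condition on the additional information:
For the numerator, keep only minor quake=true terms: 0.9716*0.03 = 0.029148
Normalizer over all consistent configurations: 0.52666*0.97 + 0.9716*0.03 = 0.540008
Posterior = 0.029148 / 0.540008 ≈ 0.054

Pr[minor quake | spike] ≈ 0.150; Pr[minor quake | spike, nearby quarry blast] ≈ 0.054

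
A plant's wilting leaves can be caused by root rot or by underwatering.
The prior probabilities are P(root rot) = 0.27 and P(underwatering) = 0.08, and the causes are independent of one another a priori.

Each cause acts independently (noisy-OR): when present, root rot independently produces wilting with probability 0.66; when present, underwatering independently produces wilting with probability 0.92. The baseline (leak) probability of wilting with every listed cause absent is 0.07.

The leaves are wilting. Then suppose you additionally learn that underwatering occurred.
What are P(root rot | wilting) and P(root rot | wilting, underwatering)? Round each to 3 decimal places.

Under noisy-OR, P(wilting | causes) = 1 − (1−0.07)·∏(1−qᵢ) over the active causes.
Weight on root rot=true, given the evidence: 0.169856 + 0.021054 = 0.190910
Normalizer over all consistent configurations: 0.07·0.73·0.92 + 0.9256·0.73·0.08 + 0.6838·0.27·0.92 + 0.974704·0.27·0.08 = 0.291977
P(root rot | wilting) = 0.190910/0.291977 ≈ 0.654

Now also conditioning on underwatering=true:
P(wilting | underwatering) = 0.9256×0.73 + 0.974704×0.27 = 0.675688 + 0.263170 = 0.938858
Restricting to configurations with root rot present: 0.974704×0.27 = 0.263170.
Hence the posterior is 0.263170/0.938858 ≈ 0.280.

P(root rot | wilting) ≈ 0.654; P(root rot | wilting, underwatering) ≈ 0.280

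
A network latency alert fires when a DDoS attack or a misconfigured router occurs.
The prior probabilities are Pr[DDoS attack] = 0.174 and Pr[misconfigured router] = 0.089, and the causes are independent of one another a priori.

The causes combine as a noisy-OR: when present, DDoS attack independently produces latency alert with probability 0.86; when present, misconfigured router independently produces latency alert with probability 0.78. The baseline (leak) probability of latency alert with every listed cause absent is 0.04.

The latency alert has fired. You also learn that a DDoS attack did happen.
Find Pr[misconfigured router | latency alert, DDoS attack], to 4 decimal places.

Under noisy-OR, P(latency alert | causes) = 1 − (1−0.04)·∏(1−qᵢ) over the active causes.
P(latency alert | DDoS attack) = 0.8656·0.911 + 0.970432·0.089 = 0.788562 + 0.086368 = 0.874930
Of this, 0.086368 comes from 0.970432·0.089 (the misconfigured router=true cases).
P(misconfigured router | latency alert, DDoS attack) = 0.086368 / 0.874930 ≈ 0.0987

Pr[misconfigured router | latency alert, DDoS attack] ≈ 0.0987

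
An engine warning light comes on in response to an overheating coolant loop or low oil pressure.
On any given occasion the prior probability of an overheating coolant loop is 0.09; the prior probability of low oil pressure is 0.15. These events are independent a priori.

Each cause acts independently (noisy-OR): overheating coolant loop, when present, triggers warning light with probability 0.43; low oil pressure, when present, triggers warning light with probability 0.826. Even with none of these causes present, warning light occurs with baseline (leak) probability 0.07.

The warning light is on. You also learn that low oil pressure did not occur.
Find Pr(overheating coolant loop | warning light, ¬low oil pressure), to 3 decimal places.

Under noisy-OR, P(warning light | causes) = 1 − (1−0.07)·∏(1−qᵢ) over the active causes.
By total probability over both values of overheating coolant loop:
  P(warning light | ¬low oil pressure) = 0.07·0.91 + 0.4699·0.09
        = 0.063700 + 0.042291 = 0.105991
Configurations with overheating coolant loop contribute 0.042291, so
  P(overheating coolant loop | warning light, ¬low oil pressure) = 0.042291 / 0.105991 ≈ 0.399

Pr(overheating coolant loop | warning light, ¬low oil pressure) ≈ 0.399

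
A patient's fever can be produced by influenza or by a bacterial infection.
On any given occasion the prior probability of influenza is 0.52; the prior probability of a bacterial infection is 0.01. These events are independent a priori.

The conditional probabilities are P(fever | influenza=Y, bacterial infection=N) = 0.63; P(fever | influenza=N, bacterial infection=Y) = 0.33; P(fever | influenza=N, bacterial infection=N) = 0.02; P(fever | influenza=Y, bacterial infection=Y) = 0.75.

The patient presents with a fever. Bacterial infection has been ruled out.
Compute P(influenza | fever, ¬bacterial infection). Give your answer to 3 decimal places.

Numerator (weight on configurations with influenza): 0.63×0.52 = 0.327600
The normalizing constant is 0.02×0.48 + 0.63×0.52 = 0.337200
P(influenza | fever, ¬bacterial infection) = 0.327600/0.337200 ≈ 0.972

P(influenza | fever, ¬bacterial infection) ≈ 0.972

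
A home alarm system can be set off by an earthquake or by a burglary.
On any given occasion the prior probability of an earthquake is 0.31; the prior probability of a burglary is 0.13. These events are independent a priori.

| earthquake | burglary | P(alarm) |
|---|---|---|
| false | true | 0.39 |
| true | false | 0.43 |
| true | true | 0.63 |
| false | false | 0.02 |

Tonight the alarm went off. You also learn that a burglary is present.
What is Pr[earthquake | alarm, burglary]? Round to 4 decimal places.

Pr[earthquake | alarm, burglary] ≈ 0.4205

Sum P(alarm|·) weighted by the priors over both values of earthquake:
  P(alarm | burglary) = 0.39·0.69 + 0.63·0.31
        = 0.269100 + 0.195300 = 0.464400
Keeping only the earthquake-present terms gives 0.195300, so
  P(earthquake | alarm, burglary) = 0.195300 / 0.464400 ≈ 0.4205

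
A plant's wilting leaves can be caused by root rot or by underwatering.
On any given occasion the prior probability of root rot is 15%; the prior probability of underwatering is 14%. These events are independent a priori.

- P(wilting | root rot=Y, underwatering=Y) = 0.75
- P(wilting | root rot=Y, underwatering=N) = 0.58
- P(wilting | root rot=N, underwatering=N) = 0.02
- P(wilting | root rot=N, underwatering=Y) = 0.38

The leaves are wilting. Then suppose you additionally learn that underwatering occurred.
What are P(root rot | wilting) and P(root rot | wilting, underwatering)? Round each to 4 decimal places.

Numerator (weight on configurations with root rot): 0.074820 + 0.015750 = 0.090570
Denominator P(wilting): 0.02·0.85·0.86 + 0.38·0.85·0.14 + 0.58·0.15·0.86 + 0.75·0.15·0.14 = 0.150410
Posterior = 0.090570 / 0.150410 ≈ 0.6022

Now also conditioning on underwatering=true:
Weight on root rot=true, given the evidence: 0.75*0.15 = 0.112500
The normalizing constant is 0.38*0.85 + 0.75*0.15 = 0.435500
P(root rot | wilting, underwatering) = 0.112500/0.435500 ≈ 0.2583
— underwatering explains away the evidence for root rot.

P(root rot | wilting) ≈ 0.6022; P(root rot | wilting, underwatering) ≈ 0.2583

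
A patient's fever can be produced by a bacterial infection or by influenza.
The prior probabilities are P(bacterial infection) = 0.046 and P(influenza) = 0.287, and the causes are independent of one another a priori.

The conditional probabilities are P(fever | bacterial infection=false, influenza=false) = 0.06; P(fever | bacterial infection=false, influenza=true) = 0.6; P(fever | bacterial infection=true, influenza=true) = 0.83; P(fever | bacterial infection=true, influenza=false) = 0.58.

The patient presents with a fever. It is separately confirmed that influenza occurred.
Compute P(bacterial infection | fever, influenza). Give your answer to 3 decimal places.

P(bacterial infection | fever, influenza) ≈ 0.063

Sum P(fever|·) weighted by the priors over both values of bacterial infection:
  P(fever | influenza) = 0.6×0.954 + 0.83×0.046
        = 0.572400 + 0.038180 = 0.610580
The terms with bacterial infection present sum to 0.038180, so
  P(bacterial infection | fever, influenza) = 0.038180 / 0.610580 ≈ 0.063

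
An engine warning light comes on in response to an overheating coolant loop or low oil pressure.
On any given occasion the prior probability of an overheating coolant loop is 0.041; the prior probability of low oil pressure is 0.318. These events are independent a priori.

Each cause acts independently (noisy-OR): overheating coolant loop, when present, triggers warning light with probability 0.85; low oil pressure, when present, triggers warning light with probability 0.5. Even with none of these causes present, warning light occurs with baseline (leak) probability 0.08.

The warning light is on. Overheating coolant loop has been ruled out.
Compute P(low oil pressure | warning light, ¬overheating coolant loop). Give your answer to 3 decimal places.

Under noisy-OR, P(warning light | causes) = 1 − (1−0.08)·∏(1−qᵢ) over the active causes.
Weight on low oil pressure=true, given the evidence: 0.54×0.318 = 0.171720
Normalizer over all consistent configurations: 0.08×0.682 + 0.54×0.318 = 0.226280
Posterior = 0.171720 / 0.226280 ≈ 0.759

P(low oil pressure | warning light, ¬overheating coolant loop) ≈ 0.759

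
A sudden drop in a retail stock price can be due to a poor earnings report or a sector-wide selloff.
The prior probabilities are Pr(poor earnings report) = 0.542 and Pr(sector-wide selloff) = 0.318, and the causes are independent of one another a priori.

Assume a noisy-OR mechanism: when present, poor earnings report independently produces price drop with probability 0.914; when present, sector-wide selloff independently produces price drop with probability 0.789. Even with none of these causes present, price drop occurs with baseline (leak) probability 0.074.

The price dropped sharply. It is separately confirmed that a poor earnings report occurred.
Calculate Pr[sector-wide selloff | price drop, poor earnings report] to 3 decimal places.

Under noisy-OR, P(price drop | causes) = 1 − (1−0.074)·∏(1−qᵢ) over the active causes.
P(price drop | poor earnings report) = 0.920364×0.682 + 0.983197×0.318 = 0.627688 + 0.312657 = 0.940345
Of this, 0.312657 comes from 0.983197×0.318 (the sector-wide selloff=true cases).
So P(sector-wide selloff | price drop, poor earnings report) = 0.312657/0.940345 ≈ 0.332.

Pr[sector-wide selloff | price drop, poor earnings report] ≈ 0.332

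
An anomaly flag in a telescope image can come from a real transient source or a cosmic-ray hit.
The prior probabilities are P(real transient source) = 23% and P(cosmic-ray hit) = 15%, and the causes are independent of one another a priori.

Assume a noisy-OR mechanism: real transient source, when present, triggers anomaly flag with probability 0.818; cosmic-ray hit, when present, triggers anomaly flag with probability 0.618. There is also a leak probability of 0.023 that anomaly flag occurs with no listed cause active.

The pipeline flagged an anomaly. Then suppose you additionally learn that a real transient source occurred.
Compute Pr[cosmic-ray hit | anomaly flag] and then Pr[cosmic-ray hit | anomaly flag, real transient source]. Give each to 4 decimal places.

Under noisy-OR, P(anomaly flag | causes) = 1 − (1−0.023)·∏(1−qᵢ) over the active causes.
P(anomaly flag) = 0.023*0.77*0.85 + 0.626786*0.77*0.15 + 0.822186*0.23*0.85 + 0.932075*0.23*0.15 = 0.015053 + 0.072394 + 0.160737 + 0.032157 = 0.280341
Restricting to configurations with cosmic-ray hit present: 0.072394 + 0.032157 = 0.104551.
Hence the posterior is 0.104551/0.280341 ≈ 0.3729.

Now condition on the additional information:
For the numerator, keep only cosmic-ray hit=true terms: 0.932075×0.15 = 0.139811
The normalizing constant is 0.822186×0.85 + 0.932075×0.15 = 0.838669
P(cosmic-ray hit | anomaly flag, real transient source) = 0.139811/0.838669 ≈ 0.1667
The drop from 0.3729 to 0.1667 is the explaining-away (discounting) effect.

Pr[cosmic-ray hit | anomaly flag] ≈ 0.3729; Pr[cosmic-ray hit | anomaly flag, real transient source] ≈ 0.1667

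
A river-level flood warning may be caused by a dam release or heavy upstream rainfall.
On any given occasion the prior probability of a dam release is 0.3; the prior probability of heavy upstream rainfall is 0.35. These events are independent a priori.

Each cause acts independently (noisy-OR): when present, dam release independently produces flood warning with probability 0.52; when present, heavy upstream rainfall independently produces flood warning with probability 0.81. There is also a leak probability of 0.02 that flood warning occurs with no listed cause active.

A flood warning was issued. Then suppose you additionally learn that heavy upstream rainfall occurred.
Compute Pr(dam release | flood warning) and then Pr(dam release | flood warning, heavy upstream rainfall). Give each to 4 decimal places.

Pr(dam release | flood warning) ≈ 0.4882; Pr(dam release | flood warning, heavy upstream rainfall) ≈ 0.3241

Under noisy-OR, P(flood warning | causes) = 1 − (1−0.02)·∏(1−qᵢ) over the active causes.
For the numerator, keep only dam release=true terms: 0.103272 + 0.095616 = 0.198888
Normalizer over all consistent configurations: 0.02·0.7·0.65 + 0.8138·0.7·0.35 + 0.5296·0.3·0.65 + 0.910624·0.3·0.35 = 0.407369
Posterior = 0.198888 / 0.407369 ≈ 0.4882

Now also conditioning on heavy upstream rainfall=true:
P(flood warning | heavy upstream rainfall) = 0.8138·0.7 + 0.910624·0.3 = 0.569660 + 0.273187 = 0.842847
Of this, 0.273187 comes from 0.910624·0.3 (the dam release=true cases).
So P(dam release | flood warning, heavy upstream rainfall) = 0.273187/0.842847 ≈ 0.3241.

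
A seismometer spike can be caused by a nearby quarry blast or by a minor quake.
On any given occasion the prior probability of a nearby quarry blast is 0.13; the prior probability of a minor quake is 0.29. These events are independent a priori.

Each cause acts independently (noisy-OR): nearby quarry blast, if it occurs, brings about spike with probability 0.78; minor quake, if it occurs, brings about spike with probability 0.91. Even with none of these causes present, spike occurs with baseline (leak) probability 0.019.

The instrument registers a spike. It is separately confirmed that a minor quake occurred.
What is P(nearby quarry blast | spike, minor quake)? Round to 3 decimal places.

Under noisy-OR, P(spike | causes) = 1 − (1−0.019)·∏(1−qᵢ) over the active causes.
P(spike | minor quake) = 0.91171·0.87 + 0.980576·0.13 = 0.793188 + 0.127475 = 0.920663
Of this, 0.127475 comes from 0.980576·0.13 (the nearby quarry blast=true cases).
Hence the posterior is 0.127475/0.920663 ≈ 0.138.

P(nearby quarry blast | spike, minor quake) ≈ 0.138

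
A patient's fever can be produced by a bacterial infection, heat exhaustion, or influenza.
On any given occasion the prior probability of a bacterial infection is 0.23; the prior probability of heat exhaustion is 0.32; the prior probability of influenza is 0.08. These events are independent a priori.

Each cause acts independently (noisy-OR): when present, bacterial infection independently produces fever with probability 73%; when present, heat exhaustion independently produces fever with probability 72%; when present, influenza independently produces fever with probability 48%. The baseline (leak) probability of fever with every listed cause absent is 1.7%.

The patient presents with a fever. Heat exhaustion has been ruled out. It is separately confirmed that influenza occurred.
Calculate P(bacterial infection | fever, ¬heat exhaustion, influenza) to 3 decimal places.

Under noisy-OR, P(fever | causes) = 1 − (1−0.017)·∏(1−qᵢ) over the active causes.
P(fever | ¬heat exhaustion, influenza) = 0.48884·0.77 + 0.861987·0.23 = 0.376407 + 0.198257 = 0.574664
Of this, 0.198257 comes from 0.861987·0.23 (the bacterial infection=true cases).
P(bacterial infection | fever, ¬heat exhaustion, influenza) = 0.198257 / 0.574664 ≈ 0.345

P(bacterial infection | fever, ¬heat exhaustion, influenza) ≈ 0.345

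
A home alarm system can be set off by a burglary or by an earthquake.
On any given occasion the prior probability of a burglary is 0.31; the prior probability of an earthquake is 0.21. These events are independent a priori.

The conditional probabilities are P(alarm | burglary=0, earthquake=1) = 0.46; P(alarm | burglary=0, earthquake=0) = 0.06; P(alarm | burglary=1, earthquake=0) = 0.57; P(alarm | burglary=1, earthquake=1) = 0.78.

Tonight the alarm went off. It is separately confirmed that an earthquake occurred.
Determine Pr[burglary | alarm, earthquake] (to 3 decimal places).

Sum P(alarm|·) weighted by the priors over both values of burglary:
  P(alarm | earthquake) = 0.46*0.69 + 0.78*0.31
        = 0.317400 + 0.241800 = 0.559200
Configurations with burglary contribute 0.241800, so
  P(burglary | alarm, earthquake) = 0.241800 / 0.559200 ≈ 0.432

Pr[burglary | alarm, earthquake] ≈ 0.432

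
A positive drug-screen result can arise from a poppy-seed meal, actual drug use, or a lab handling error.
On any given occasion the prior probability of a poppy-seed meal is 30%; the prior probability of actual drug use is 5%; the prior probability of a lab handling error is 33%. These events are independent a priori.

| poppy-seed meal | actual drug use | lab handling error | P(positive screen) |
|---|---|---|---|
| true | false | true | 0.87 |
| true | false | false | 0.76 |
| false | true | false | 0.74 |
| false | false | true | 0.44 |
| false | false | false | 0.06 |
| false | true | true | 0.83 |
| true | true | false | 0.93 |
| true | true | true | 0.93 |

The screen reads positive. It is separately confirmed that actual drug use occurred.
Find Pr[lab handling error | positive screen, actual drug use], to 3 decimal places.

Pr[lab handling error | positive screen, actual drug use] ≈ 0.347

Sum P(positive screen|·) weighted by the priors over the 4 (poppy-seed meal, lab handling error) configurations:
  P(positive screen | actual drug use) = 0.74*0.7*0.67 + 0.83*0.7*0.33 + 0.93*0.3*0.67 + 0.93*0.3*0.33
        = 0.347060 + 0.191730 + 0.186930 + 0.092070 = 0.817790
The terms with lab handling error present sum to 0.283800, so
  P(lab handling error | positive screen, actual drug use) = 0.283800 / 0.817790 ≈ 0.347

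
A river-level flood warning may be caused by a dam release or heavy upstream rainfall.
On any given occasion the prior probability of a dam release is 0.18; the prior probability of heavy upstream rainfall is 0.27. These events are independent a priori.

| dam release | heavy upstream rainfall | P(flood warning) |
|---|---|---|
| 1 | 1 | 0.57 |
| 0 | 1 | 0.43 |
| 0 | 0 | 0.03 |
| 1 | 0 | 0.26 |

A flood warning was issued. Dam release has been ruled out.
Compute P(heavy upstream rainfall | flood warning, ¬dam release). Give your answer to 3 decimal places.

P(heavy upstream rainfall | flood warning, ¬dam release) ≈ 0.841

For the numerator, keep only heavy upstream rainfall=true terms: 0.43*0.27 = 0.116100
The normalizing constant is 0.03*0.73 + 0.43*0.27 = 0.138000
P(heavy upstream rainfall | flood warning, ¬dam release) = 0.116100/0.138000 ≈ 0.841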